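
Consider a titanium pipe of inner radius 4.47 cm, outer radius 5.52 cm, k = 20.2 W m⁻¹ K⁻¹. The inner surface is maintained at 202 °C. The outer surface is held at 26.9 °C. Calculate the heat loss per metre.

Q' = 1.05×10^5 W/m

Q' = 2πk·ΔT/ln(r₂/r₁) = 2π × 20.2 × 175.1 / ln(0.0552/0.0447) = 1.05×10^5 W/m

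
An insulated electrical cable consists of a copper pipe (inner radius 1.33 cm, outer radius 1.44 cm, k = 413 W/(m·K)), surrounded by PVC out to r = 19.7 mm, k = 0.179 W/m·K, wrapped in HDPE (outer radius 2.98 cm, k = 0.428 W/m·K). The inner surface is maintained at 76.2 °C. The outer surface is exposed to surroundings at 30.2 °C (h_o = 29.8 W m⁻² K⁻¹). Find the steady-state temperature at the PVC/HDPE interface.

Series thermal resistances, inner to outer:
  R'_copper = ln(0.0144/0.0133)/(2πk) = 0.07946/(2π·413) = 3.062×10^-5 m·K/W
  R'_PVC = ln(0.0197/0.0144)/(2πk) = 0.3134/(2π·0.179) = 0.2786 m·K/W
  R'_HDPE = ln(0.0298/0.0197)/(2πk) = 0.4139/(2π·0.428) = 0.1539 m·K/W
  R'_conv,out = 1/(2πr h) = 1/(2π·0.0298·29.8) = 0.1792 m·K/W
ΣR = 3.062×10^-5 + 0.2786 + 0.1539 + 0.1792 = 0.6117 m·K/W
Q' = ΔT/ΣR = (76.2 °C − 30.2 °C)/0.6117 = 75.20 W/m
From the inner boundary to the PVC/HDPE interface, ΣR_partial = 0.2786 m·K/W.
T_interface = T_in − Q'·ΣR_partial = 76.2 °C − (75.20)(0.2786) = 55.2 °C

T = 55.2 °C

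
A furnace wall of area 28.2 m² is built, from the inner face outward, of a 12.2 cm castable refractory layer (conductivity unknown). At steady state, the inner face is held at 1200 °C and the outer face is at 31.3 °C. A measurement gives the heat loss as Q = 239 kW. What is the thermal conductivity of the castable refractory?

k = 0.885 W/m·K

ΣR = ΔT/Q = |1200 − 31.3|/2.39×10^5 = 0.004890 K/W
L/(kA) = 0.004890 ⇒ k = 0.122/(0.004890·28.2) = 0.885 W/m·K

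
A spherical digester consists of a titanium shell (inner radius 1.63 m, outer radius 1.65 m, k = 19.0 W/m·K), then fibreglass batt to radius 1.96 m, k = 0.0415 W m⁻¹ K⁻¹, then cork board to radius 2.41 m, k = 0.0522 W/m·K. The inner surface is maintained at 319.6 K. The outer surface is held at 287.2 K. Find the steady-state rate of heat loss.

Q = 98.5 W

Resistance network (inner→outer):
  R_titanium = (1/1.63 − 1/1.65)/(4πk) = 0.007436/(4π·19.0) = 3.115×10^-5 K/W
  R_fibreglass batt = (1/1.65 − 1/1.96)/(4πk) = 0.09586/(4π·0.0415) = 0.1838 K/W
  R_cork board = (1/1.96 − 1/2.41)/(4πk) = 0.09527/(4π·0.0522) = 0.1452 K/W
ΣR = 3.115×10^-5 + 0.1838 + 0.1452 = 0.3290 K/W
Q = ΔT/ΣR = (319.6 K − 287.2 K)/0.3290 = 98.5 W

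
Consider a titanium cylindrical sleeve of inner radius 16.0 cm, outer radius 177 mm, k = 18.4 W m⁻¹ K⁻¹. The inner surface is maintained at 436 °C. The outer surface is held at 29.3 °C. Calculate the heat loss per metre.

Q' = 4.66×10^5 W/m

Q' = 2πk·ΔT/ln(r₂/r₁) = 2π × 18.4 × 406.7 / ln(0.177/0.160) = 4.66×10^5 W/m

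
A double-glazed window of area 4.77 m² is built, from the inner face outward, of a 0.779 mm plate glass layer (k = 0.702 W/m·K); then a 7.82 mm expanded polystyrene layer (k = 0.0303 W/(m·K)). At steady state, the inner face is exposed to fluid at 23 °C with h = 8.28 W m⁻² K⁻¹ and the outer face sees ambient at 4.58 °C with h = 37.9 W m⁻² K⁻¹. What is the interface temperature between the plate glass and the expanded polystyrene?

T = 17.5 °C

Series thermal resistances, inner to outer:
  R_conv,in = 1/(hA) = 1/(8.28·4.77) = 0.02532 K/W
  R_plate glass = L/(kA) = 7.79×10^-4/(0.702·4.77) = 2.326×10^-4 K/W
  R_expanded polystyrene = L/(kA) = 0.00782/(0.0303·4.77) = 0.05411 K/W
  R_conv,out = 1/(hA) = 1/(37.9·4.77) = 0.005531 K/W
ΣR = 0.02532 + 2.326×10^-4 + 0.05411 + 0.005531 = 0.08519 K/W
Q = ΔT/ΣR = (23 °C − 4.58 °C)/0.08519 = 216.2 W
From the inner boundary to the plate glass/expanded polystyrene interface, ΣR_partial = 0.02555 K/W.
T_interface = T_in − Q·ΣR_partial = 23 °C − (216.2)(0.02555) = 17.5 °C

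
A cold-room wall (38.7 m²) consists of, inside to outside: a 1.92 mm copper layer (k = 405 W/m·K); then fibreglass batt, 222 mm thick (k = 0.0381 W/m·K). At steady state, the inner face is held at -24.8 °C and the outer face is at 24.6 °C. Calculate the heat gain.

Resistance network (inner→outer):
  R_copper = L/(kA) = 0.00192/(405·38.7) = 1.225×10^-7 K/W
  R_fibreglass batt = L/(kA) = 0.222/(0.0381·38.7) = 0.1506 K/W
ΣR = 1.225×10^-7 + 0.1506 = 0.1506 K/W
Q = ΔT/ΣR = (-24.8 °C − 24.6 °C)/0.1506 = -328 W
(Negative Q ⇒ heat flows inward; heat gain = 328 W.)

Q = 328 W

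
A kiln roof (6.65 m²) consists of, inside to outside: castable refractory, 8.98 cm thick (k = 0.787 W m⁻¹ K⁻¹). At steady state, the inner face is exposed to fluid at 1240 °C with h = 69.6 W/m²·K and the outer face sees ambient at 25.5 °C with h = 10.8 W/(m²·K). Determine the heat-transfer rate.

Q = 36.5 kW

Treat each layer as a resistance in series:
  R_conv,in = 1/(hA) = 1/(69.6·6.65) = 0.002161 K/W
  R_castable refractory = L/(kA) = 0.0898/(0.787·6.65) = 0.01716 K/W
  R_conv,out = 1/(hA) = 1/(10.8·6.65) = 0.01392 K/W
ΣR = 0.002161 + 0.01716 + 0.01392 = 0.03324 K/W
Q = ΔT/ΣR = (1240 °C − 25.5 °C)/0.03324 = 36500 W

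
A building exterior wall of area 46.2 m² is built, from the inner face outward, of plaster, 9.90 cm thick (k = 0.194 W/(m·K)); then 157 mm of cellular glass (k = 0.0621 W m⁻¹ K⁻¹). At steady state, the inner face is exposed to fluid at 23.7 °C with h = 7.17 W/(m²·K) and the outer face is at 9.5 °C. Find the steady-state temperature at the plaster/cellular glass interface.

Treat each layer as a resistance in series:
  R_conv,in = 1/(hA) = 1/(7.17·46.2) = 0.003019 K/W
  R_plaster = L/(kA) = 0.0990/(0.194·46.2) = 0.01105 K/W
  R_cellular glass = L/(kA) = 0.157/(0.0621·46.2) = 0.05472 K/W
ΣR = 0.003019 + 0.01105 + 0.05472 = 0.06879 K/W
Q = ΔT/ΣR = (23.7 °C − 9.5 °C)/0.06879 = 206.4 W
From the inner boundary to the plaster/cellular glass interface, ΣR_partial = 0.01407 K/W.
T_interface = T_in − Q·ΣR_partial = 23.7 °C − (206.4)(0.01407) = 20.8 °C

T = 20.8 °C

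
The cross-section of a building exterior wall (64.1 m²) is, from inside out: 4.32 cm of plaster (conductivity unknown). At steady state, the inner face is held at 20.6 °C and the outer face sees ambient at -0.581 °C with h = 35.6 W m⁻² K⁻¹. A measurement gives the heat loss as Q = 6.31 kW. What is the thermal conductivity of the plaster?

ΣR = ΔT/Q = |20.6 − -0.581|/6310 = 0.003357 K/W
Known resistances:
  R_conv,out = 1/(hA) = 1/(35.6·64.1) = 4.382×10^-4 K/W
R_plaster = ΣR − ΣR_known = 0.003357 − 4.382×10^-4 = 0.002919 K/W
L/(kA) = 0.002919 ⇒ k = 0.0432/(0.002919·64.1) = 0.231 W/m·K

k = 0.231 W/m·K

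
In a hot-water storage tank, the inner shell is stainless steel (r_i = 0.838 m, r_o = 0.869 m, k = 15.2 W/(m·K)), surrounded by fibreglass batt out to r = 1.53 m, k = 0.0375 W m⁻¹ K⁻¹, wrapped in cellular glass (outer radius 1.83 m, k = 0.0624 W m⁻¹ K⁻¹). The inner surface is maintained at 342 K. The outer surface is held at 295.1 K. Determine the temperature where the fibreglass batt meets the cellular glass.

Resistance network (inner→outer):
  R_stainless steel = (1/0.838 − 1/0.869)/(4πk) = 0.04257/(4π·15.2) = 2.229×10^-4 K/W
  R_fibreglass batt = (1/0.869 − 1/1.53)/(4πk) = 0.4972/(4π·0.0375) = 1.055 K/W
  R_cellular glass = (1/1.53 − 1/1.83)/(4πk) = 0.1071/(4π·0.0624) = 0.1366 K/W
ΣR = 2.229×10^-4 + 1.055 + 0.1366 = 1.192 K/W
Q = ΔT/ΣR = (342 K − 295.1 K)/1.192 = 39.35 W
From the inner boundary to the fibreglass batt/cellular glass interface, ΣR_partial = 1.055 K/W.
T_interface = T_in − Q·ΣR_partial = 342 K − (39.35)(1.055) = 300.5 K

T = 300.5 K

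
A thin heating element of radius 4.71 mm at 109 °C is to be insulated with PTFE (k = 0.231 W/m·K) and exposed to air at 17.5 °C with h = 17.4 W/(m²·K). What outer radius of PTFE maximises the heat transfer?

r_cr = 1.33 cm

For a cylinder, r_cr = k_ins/h = 0.231/17.4 = 0.0133 m = 1.33 cm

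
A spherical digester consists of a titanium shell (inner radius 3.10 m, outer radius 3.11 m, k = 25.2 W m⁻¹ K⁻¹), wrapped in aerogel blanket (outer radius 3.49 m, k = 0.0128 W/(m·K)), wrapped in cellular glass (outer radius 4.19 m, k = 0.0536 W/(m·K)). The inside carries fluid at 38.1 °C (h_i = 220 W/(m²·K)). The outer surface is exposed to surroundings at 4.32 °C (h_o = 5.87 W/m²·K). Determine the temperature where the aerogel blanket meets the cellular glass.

Series thermal resistances, inner to outer:
  R_conv,in = 1/(4πr²h) = 1/(4π·3.10²·220) = 3.764×10^-5 K/W
  R_titanium = (1/3.10 − 1/3.11)/(4πk) = 0.001037/(4π·25.2) = 3.275×10^-6 K/W
  R_aerogel blanket = (1/3.11 − 1/3.49)/(4πk) = 0.03501/(4π·0.0128) = 0.2177 K/W
  R_cellular glass = (1/3.49 − 1/4.19)/(4πk) = 0.04787/(4π·0.0536) = 0.07107 K/W
  R_conv,out = 1/(4πr²h) = 1/(4π·4.19²·5.87) = 7.722×10^-4 K/W
ΣR = 3.764×10^-5 + 3.275×10^-6 + 0.2177 + 0.07107 + 7.722×10^-4 = 0.2896 K/W
Q = ΔT/ΣR = (38.1 °C − 4.32 °C)/0.2896 = 116.6 W
From the inner boundary to the aerogel blanket/cellular glass interface, ΣR_partial = 0.2177 K/W.
T_interface = T_in − Q·ΣR_partial = 38.1 °C − (116.6)(0.2177) = 12.7 °C

T = 12.7 °C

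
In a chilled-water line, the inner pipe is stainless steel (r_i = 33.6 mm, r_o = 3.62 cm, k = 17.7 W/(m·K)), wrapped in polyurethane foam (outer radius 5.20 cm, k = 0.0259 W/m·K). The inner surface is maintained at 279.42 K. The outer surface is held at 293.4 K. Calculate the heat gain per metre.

Q' = 6.28 W/m

Treat each layer as a resistance in series:
  R'_stainless steel = ln(0.0362/0.0336)/(2πk) = 0.07453/(2π·17.7) = 6.702×10^-4 m·K/W
  R'_polyurethane foam = ln(0.0520/0.0362)/(2πk) = 0.3622/(2π·0.0259) = 2.226 m·K/W
ΣR = 6.702×10^-4 + 2.226 = 2.227 m·K/W
Q' = ΔT/ΣR = (279.42 K − 293.4 K)/2.227 = -6.28 W/m
(Negative Q' ⇒ heat flows inward; heat gain = 6.28 W/m.)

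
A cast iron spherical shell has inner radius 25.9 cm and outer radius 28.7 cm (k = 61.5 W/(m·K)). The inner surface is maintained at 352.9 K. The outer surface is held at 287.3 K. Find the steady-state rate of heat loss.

Q = 4πk·ΔT/(1/r₁ − 1/r₂) = 4π × 61.5 × 65.6 / (1/0.259 − 1/0.287) = 1.35×10^5 W

Q = 135 kW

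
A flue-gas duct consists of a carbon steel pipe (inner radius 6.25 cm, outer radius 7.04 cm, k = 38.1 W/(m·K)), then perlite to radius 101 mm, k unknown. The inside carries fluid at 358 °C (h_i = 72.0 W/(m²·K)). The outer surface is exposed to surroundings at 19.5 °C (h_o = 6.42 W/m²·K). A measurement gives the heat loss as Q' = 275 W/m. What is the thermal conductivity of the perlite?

ΣR = ΔT/Q' = |358 − 19.5|/275 = 1.231 m·K/W
Known resistances:
  R'_conv,in = 1/(2πr h) = 1/(2π·0.0625·72.0) = 0.03537 m·K/W
  R'_carbon steel = ln(0.0704/0.0625)/(2πk) = 0.1190/(2π·38.1) = 4.972×10^-4 m·K/W
  R'_conv,out = 1/(2πr h) = 1/(2π·0.101·6.42) = 0.2455 m·K/W
R_perlite = ΣR − ΣR_known = 1.231 − 0.2814 = 0.9496 m·K/W
ln(r₂/r₁)/(2πk) = 0.9496 ⇒ k = 0.3609/(2π·0.9496) = 0.0605 W/m·K

k = 0.0605 W/m·K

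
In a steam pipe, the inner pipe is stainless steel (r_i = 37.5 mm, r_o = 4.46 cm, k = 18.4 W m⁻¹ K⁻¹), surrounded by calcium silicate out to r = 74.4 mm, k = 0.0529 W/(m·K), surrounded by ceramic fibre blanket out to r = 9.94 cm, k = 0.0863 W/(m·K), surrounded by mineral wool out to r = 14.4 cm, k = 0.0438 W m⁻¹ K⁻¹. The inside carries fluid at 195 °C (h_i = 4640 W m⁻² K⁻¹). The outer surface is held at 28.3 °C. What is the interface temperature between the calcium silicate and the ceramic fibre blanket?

T = 120 °C

Resistance network (inner→outer):
  R'_conv,in = 1/(2πr h) = 1/(2π·0.0375·4640) = 9.147×10^-4 m·K/W
  R'_stainless steel = ln(0.0446/0.0375)/(2πk) = 0.1734/(2π·18.4) = 0.001500 m·K/W
  R'_calcium silicate = ln(0.0744/0.0446)/(2πk) = 0.5117/(2π·0.0529) = 1.540 m·K/W
  R'_ceramic fibre blanket = ln(0.0994/0.0744)/(2πk) = 0.2897/(2π·0.0863) = 0.5343 m·K/W
  R'_mineral wool = ln(0.144/0.0994)/(2πk) = 0.3707/(2π·0.0438) = 1.347 m·K/W
ΣR = 9.147×10^-4 + 0.001500 + 1.540 + 0.5343 + 1.347 = 3.424 m·K/W
Q' = ΔT/ΣR = (195 °C − 28.3 °C)/3.424 = 48.69 W/m
From the inner boundary to the calcium silicate/ceramic fibre blanket interface, ΣR_partial = 1.542 m·K/W.
T_interface = T_in − Q'·ΣR_partial = 195 °C − (48.69)(1.542) = 120 °C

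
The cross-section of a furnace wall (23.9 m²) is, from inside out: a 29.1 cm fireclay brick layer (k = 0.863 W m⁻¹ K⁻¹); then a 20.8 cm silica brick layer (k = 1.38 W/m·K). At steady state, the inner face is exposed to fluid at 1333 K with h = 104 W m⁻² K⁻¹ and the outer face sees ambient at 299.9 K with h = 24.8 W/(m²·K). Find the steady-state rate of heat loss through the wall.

Series thermal resistances, inner to outer:
  R_conv,in = 1/(hA) = 1/(104·23.9) = 4.023×10^-4 K/W
  R_fireclay brick = L/(kA) = 0.291/(0.863·23.9) = 0.01411 K/W
  R_silica brick = L/(kA) = 0.208/(1.38·23.9) = 0.006306 K/W
  R_conv,out = 1/(hA) = 1/(24.8·23.9) = 0.001687 K/W
ΣR = 4.023×10^-4 + 0.01411 + 0.006306 + 0.001687 = 0.02251 K/W
Q = ΔT/ΣR = (1333 K − 299.9 K)/0.02251 = 45900 W

Q = 45900 W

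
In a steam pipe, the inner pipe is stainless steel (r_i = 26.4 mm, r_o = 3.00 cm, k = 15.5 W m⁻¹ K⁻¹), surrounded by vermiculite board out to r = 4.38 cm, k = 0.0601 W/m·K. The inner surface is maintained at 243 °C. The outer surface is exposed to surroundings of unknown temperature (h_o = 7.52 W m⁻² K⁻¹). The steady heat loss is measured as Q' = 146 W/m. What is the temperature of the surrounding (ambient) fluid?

Series resistances:
  R'_stainless steel = ln(0.0300/0.0264)/(2πk) = 0.1278/(2π·15.5) = 0.001313 m·K/W
  R'_vermiculite board = ln(0.0438/0.0300)/(2πk) = 0.3784/(2π·0.0601) = 1.002 m·K/W
  R'_conv,out = 1/(2πr h) = 1/(2π·0.0438·7.52) = 0.4832 m·K/W
ΣR = 1.487 m·K/W
ΔT = Q'·ΣR = 146 × 1.487 = 217.1 K
Heat flows outward, so T_out = T_in − ΔT = 243 − 217.1 = 25.9 °C

T_out = 25.9 °C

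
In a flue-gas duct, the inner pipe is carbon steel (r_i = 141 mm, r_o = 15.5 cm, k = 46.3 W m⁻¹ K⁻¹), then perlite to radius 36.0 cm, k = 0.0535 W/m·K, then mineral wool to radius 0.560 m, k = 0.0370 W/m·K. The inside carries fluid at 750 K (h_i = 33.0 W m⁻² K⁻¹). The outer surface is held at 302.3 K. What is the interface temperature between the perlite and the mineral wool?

T = 494 K

Resistance network (inner→outer):
  R'_conv,in = 1/(2πr h) = 1/(2π·0.141·33.0) = 0.03420 m·K/W
  R'_carbon steel = ln(0.155/0.141)/(2πk) = 0.09467/(2π·46.3) = 3.254×10^-4 m·K/W
  R'_perlite = ln(0.360/0.155)/(2πk) = 0.8427/(2π·0.0535) = 2.507 m·K/W
  R'_mineral wool = ln(0.560/0.360)/(2πk) = 0.4418/(2π·0.0370) = 1.901 m·K/W
ΣR = 0.03420 + 3.254×10^-4 + 2.507 + 1.901 = 4.443 m·K/W
Q' = ΔT/ΣR = (750 K − 302.3 K)/4.443 = 100.8 W/m
From the inner boundary to the perlite/mineral wool interface, ΣR_partial = 2.542 m·K/W.
T_interface = T_in − Q'·ΣR_partial = 750 K − (100.8)(2.542) = 494 K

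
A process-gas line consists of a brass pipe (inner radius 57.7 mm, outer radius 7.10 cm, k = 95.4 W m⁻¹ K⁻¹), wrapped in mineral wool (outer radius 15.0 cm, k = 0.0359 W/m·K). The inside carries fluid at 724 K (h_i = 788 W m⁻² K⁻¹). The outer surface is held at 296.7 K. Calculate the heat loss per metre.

Q' = 129 W/m

Series thermal resistances, inner to outer:
  R'_conv,in = 1/(2πr h) = 1/(2π·0.0577·788) = 0.003500 m·K/W
  R'_brass = ln(0.0710/0.0577)/(2πk) = 0.2074/(2π·95.4) = 3.460×10^-4 m·K/W
  R'_mineral wool = ln(0.150/0.0710)/(2πk) = 0.7480/(2π·0.0359) = 3.316 m·K/W
ΣR = 0.003500 + 3.460×10^-4 + 3.316 = 3.320 m·K/W
Q' = ΔT/ΣR = (724 K − 296.7 K)/3.320 = 129 W/m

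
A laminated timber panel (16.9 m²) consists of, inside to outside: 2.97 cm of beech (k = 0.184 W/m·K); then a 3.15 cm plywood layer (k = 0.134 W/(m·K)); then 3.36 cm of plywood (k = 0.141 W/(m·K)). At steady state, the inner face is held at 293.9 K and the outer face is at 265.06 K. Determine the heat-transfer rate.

Q = 768 W

Resistance network (inner→outer):
  R_beech = L/(kA) = 0.0297/(0.184·16.9) = 0.009551 K/W
  R_plywood = L/(kA) = 0.0315/(0.134·16.9) = 0.01391 K/W
  R_plywood = L/(kA) = 0.0336/(0.141·16.9) = 0.01410 K/W
ΣR = 0.009551 + 0.01391 + 0.01410 = 0.03756 K/W
Q = ΔT/ΣR = (293.9 K − 265.06 K)/0.03756 = 768 W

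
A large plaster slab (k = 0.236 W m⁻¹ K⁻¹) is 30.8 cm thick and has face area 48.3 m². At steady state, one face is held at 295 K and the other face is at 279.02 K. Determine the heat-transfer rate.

Q = 591 W

Q = kA·ΔT/L = 0.236 × 48.3 × |295 K − 279.02 K| / 0.308 = 591 W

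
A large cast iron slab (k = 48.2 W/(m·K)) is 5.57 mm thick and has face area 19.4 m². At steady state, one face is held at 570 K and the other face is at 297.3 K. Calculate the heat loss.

Q = 45800 kW

Q = kA·ΔT/L = 48.2 × 19.4 × |570 K − 297.3 K| / 0.00557 = 4.58×10^7 W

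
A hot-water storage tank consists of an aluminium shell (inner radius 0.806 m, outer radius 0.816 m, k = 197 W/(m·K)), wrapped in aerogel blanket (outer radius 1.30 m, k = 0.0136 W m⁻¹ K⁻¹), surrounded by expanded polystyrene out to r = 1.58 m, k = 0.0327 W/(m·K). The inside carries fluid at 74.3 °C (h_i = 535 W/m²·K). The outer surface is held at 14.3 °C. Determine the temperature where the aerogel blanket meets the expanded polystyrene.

T = 20.9 °C

Treat each layer as a resistance in series:
  R_conv,in = 1/(4πr²h) = 1/(4π·0.806²·535) = 2.290×10^-4 K/W
  R_aluminium = (1/0.806 − 1/0.816)/(4πk) = 0.01520/(4π·197) = 6.142×10^-6 K/W
  R_aerogel blanket = (1/0.816 − 1/1.30)/(4πk) = 0.4563/(4π·0.0136) = 2.670 K/W
  R_expanded polystyrene = (1/1.30 − 1/1.58)/(4πk) = 0.1363/(4π·0.0327) = 0.3317 K/W
ΣR = 2.290×10^-4 + 6.142×10^-6 + 2.670 + 0.3317 = 3.002 K/W
Q = ΔT/ΣR = (74.3 °C − 14.3 °C)/3.002 = 19.99 W
From the inner boundary to the aerogel blanket/expanded polystyrene interface, ΣR_partial = 2.670 K/W.
T_interface = T_in − Q·ΣR_partial = 74.3 °C − (19.99)(2.670) = 20.9 °C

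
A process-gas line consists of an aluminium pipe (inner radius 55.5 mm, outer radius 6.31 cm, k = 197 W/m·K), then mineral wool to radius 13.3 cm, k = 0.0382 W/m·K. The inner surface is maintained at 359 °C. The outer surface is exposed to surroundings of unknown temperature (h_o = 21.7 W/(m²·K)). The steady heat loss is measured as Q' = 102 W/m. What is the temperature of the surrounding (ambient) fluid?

T_out = 36.5 °C

Series resistances:
  R'_aluminium = ln(0.0631/0.0555)/(2πk) = 0.1283/(2π·197) = 1.037×10^-4 m·K/W
  R'_mineral wool = ln(0.133/0.0631)/(2πk) = 0.7456/(2π·0.0382) = 3.107 m·K/W
  R'_conv,out = 1/(2πr h) = 1/(2π·0.133·21.7) = 0.05515 m·K/W
ΣR = 3.162 m·K/W
ΔT = Q'·ΣR = 102 × 3.162 = 322.5 K
Heat flows outward, so T_out = T_in − ΔT = 359 − 322.5 = 36.5 °C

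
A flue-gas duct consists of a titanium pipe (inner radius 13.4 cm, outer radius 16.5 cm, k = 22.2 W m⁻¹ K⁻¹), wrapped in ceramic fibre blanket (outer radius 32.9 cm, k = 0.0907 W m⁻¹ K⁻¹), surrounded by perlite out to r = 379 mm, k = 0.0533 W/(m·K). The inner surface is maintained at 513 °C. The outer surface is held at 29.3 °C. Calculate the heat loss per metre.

Resistance network (inner→outer):
  R'_titanium = ln(0.165/0.134)/(2πk) = 0.2081/(2π·22.2) = 0.001492 m·K/W
  R'_ceramic fibre blanket = ln(0.329/0.165)/(2πk) = 0.6901/(2π·0.0907) = 1.211 m·K/W
  R'_perlite = ln(0.379/0.329)/(2πk) = 0.1415/(2π·0.0533) = 0.4225 m·K/W
ΣR = 0.001492 + 1.211 + 0.4225 = 1.635 m·K/W
Q' = ΔT/ΣR = (513 °C − 29.3 °C)/1.635 = 296 W/m

Q' = 296 W/m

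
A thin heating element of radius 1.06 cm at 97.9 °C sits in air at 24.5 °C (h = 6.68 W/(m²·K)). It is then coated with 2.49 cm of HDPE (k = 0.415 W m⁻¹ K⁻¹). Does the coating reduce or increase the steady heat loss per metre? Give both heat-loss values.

increases: 32.7 → 64.7 W/m

Critical radius for a cylinder: r_cr = k/h = 0.0621 m = 6.21 cm.
Outer radius after coating: r₂ = 0.0106 + 0.0249 = 0.0355 m.
Since r₁ < r_cr and r₂ ≤ r_cr, the coating moves toward the maximum at r_cr — heat loss rises.
Bare: R = 1/(2πr₁h) = 2.248 m·K/W; Q = 73.4/2.248 = 32.7 W/m.
Coated: R = R_cond + R_conv = 1.135 m·K/W; Q = 73.4/1.135 = 64.7 W/m.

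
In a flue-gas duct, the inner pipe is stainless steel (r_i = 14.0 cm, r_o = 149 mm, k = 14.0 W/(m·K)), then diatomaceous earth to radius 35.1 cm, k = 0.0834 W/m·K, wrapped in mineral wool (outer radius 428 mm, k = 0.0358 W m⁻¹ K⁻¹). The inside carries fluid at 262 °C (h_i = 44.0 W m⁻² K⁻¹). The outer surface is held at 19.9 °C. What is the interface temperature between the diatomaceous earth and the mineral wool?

T = 104 °C

Series thermal resistances, inner to outer:
  R'_conv,in = 1/(2πr h) = 1/(2π·0.140·44.0) = 0.02584 m·K/W
  R'_stainless steel = ln(0.149/0.140)/(2πk) = 0.06230/(2π·14.0) = 7.083×10^-4 m·K/W
  R'_diatomaceous earth = ln(0.351/0.149)/(2πk) = 0.8568/(2π·0.0834) = 1.635 m·K/W
  R'_mineral wool = ln(0.428/0.351)/(2πk) = 0.1983/(2π·0.0358) = 0.8817 m·K/W
ΣR = 0.02584 + 7.083×10^-4 + 1.635 + 0.8817 = 2.543 m·K/W
Q' = ΔT/ΣR = (262 °C − 19.9 °C)/2.543 = 95.20 W/m
From the inner boundary to the diatomaceous earth/mineral wool interface, ΣR_partial = 1.662 m·K/W.
T_interface = T_in − Q'·ΣR_partial = 262 °C − (95.20)(1.662) = 104 °C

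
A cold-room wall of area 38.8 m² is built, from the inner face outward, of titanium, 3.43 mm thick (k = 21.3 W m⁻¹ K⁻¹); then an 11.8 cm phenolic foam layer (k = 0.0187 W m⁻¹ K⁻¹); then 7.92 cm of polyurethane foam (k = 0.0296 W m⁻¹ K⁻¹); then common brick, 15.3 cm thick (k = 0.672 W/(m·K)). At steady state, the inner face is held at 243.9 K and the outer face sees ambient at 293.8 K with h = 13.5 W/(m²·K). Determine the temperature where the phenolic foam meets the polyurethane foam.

T = 277.80 K

Treat each layer as a resistance in series:
  R_titanium = L/(kA) = 0.00343/(21.3·38.8) = 4.150×10^-6 K/W
  R_phenolic foam = L/(kA) = 0.118/(0.0187·38.8) = 0.1626 K/W
  R_polyurethane foam = L/(kA) = 0.0792/(0.0296·38.8) = 0.06896 K/W
  R_common brick = L/(kA) = 0.153/(0.672·38.8) = 0.005868 K/W
  R_conv,out = 1/(hA) = 1/(13.5·38.8) = 0.001909 K/W
ΣR = 4.150×10^-6 + 0.1626 + 0.06896 + 0.005868 + 0.001909 = 0.2393 K/W
Q = ΔT/ΣR = (243.9 K − 293.8 K)/0.2393 = -208.5 W
From the inner boundary to the phenolic foam/polyurethane foam interface, ΣR_partial = 0.1626 K/W.
T_interface = T_in − Q·ΣR_partial = 243.9 K − (-208.5)(0.1626) = 277.80 K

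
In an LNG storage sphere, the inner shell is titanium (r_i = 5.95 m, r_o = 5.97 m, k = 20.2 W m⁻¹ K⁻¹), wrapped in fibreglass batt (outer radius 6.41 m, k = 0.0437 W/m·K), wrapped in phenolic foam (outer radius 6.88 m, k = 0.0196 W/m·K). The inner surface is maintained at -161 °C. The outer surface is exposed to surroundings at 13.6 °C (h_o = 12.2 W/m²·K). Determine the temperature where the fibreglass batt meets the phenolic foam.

Series thermal resistances, inner to outer:
  R_titanium = (1/5.95 − 1/5.97)/(4πk) = 5.630×10^-4/(4π·20.2) = 2.218×10^-6 K/W
  R_fibreglass batt = (1/5.97 − 1/6.41)/(4πk) = 0.01150/(4π·0.0437) = 0.02094 K/W
  R_phenolic foam = (1/6.41 − 1/6.88)/(4πk) = 0.01066/(4π·0.0196) = 0.04327 K/W
  R_conv,out = 1/(4πr²h) = 1/(4π·6.88²·12.2) = 1.378×10^-4 K/W
ΣR = 2.218×10^-6 + 0.02094 + 0.04327 + 1.378×10^-4 = 0.06435 K/W
Q = ΔT/ΣR = (-161 °C − 13.6 °C)/0.06435 = -2713 W
From the inner boundary to the fibreglass batt/phenolic foam interface, ΣR_partial = 0.02094 K/W.
T_interface = T_in − Q·ΣR_partial = -161 °C − (-2713)(0.02094) = -104 °C

T = -104 °C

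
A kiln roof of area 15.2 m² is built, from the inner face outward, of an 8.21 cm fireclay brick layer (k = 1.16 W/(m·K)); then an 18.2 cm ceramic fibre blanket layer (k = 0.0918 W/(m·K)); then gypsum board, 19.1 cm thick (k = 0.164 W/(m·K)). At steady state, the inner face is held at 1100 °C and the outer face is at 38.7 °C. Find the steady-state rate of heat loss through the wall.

Q = 5.01 kW

Treat each layer as a resistance in series:
  R_fireclay brick = L/(kA) = 0.0821/(1.16·15.2) = 0.004656 K/W
  R_ceramic fibre blanket = L/(kA) = 0.182/(0.0918·15.2) = 0.1304 K/W
  R_gypsum board = L/(kA) = 0.191/(0.164·15.2) = 0.07662 K/W
ΣR = 0.004656 + 0.1304 + 0.07662 = 0.2117 K/W
Q = ΔT/ΣR = (1100 °C − 38.7 °C)/0.2117 = 5010 W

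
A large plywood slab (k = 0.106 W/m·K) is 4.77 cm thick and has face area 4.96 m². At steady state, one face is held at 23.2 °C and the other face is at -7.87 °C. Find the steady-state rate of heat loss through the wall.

Q = 342 W

Q = kA·ΔT/L = 0.106 × 4.96 × |23.2 °C − -7.87 °C| / 0.0477 = 342 W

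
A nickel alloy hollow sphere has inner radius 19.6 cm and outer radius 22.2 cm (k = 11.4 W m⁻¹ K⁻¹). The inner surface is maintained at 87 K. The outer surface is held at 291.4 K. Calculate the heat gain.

Q = 4πk·ΔT/(1/r₁ − 1/r₂) = 4π × 11.4 × 204.4 / (1/0.196 − 1/0.222) = 49000 W

Q = 49.0 kW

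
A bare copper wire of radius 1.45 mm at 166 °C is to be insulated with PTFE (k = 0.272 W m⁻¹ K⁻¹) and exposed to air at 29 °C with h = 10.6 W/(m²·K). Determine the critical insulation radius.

r_cr = 2.57 cm

For a cylinder, r_cr = k_ins/h = 0.272/10.6 = 0.0257 m = 2.57 cm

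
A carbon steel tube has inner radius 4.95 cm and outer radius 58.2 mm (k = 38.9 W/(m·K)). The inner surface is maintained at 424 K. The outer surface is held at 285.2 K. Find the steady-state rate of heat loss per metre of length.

Q' = 2πk·ΔT/ln(r₂/r₁) = 2π × 38.9 × 138.8 / ln(0.0582/0.0495) = 2.10×10^5 W/m

Q' = 210 kW/m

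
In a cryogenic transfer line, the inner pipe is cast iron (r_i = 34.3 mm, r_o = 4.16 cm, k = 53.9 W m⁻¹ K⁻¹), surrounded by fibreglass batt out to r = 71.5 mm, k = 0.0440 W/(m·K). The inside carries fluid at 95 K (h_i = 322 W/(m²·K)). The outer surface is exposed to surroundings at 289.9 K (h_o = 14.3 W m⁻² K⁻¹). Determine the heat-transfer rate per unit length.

Q' = 91.5 W/m

Series thermal resistances, inner to outer:
  R'_conv,in = 1/(2πr h) = 1/(2π·0.0343·322) = 0.01441 m·K/W
  R'_cast iron = ln(0.0416/0.0343)/(2πk) = 0.1930/(2π·53.9) = 5.698×10^-4 m·K/W
  R'_fibreglass batt = ln(0.0715/0.0416)/(2πk) = 0.5416/(2π·0.0440) = 1.959 m·K/W
  R'_conv,out = 1/(2πr h) = 1/(2π·0.0715·14.3) = 0.1557 m·K/W
ΣR = 0.01441 + 5.698×10^-4 + 1.959 + 0.1557 = 2.130 m·K/W
Q' = ΔT/ΣR = (95 K − 289.9 K)/2.130 = -91.5 W/m
(Negative Q' ⇒ heat flows inward; heat gain = 91.5 W/m.)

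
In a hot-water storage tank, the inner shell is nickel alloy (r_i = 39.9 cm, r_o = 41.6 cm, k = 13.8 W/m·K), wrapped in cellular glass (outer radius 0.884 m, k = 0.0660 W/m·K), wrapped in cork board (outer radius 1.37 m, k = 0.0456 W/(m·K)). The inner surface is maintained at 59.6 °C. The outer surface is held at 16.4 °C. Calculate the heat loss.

Q = 19.3 W

Resistance network (inner→outer):
  R_nickel alloy = (1/0.399 − 1/0.416)/(4πk) = 0.1024/(4π·13.8) = 5.906×10^-4 K/W
  R_cellular glass = (1/0.416 − 1/0.884)/(4πk) = 1.273/(4π·0.0660) = 1.534 K/W
  R_cork board = (1/0.884 − 1/1.37)/(4πk) = 0.4013/(4π·0.0456) = 0.7003 K/W
ΣR = 5.906×10^-4 + 1.534 + 0.7003 = 2.235 K/W
Q = ΔT/ΣR = (59.6 °C − 16.4 °C)/2.235 = 19.3 W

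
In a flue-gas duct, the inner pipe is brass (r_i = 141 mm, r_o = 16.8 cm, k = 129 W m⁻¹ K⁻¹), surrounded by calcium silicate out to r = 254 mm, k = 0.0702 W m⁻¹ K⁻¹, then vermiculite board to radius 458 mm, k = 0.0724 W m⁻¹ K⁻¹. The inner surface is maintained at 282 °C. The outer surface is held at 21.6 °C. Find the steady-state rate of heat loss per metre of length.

Resistance network (inner→outer):
  R'_brass = ln(0.168/0.141)/(2πk) = 0.1752/(2π·129) = 2.162×10^-4 m·K/W
  R'_calcium silicate = ln(0.254/0.168)/(2πk) = 0.4134/(2π·0.0702) = 0.9372 m·K/W
  R'_vermiculite board = ln(0.458/0.254)/(2πk) = 0.5895/(2π·0.0724) = 1.296 m·K/W
ΣR = 2.162×10^-4 + 0.9372 + 1.296 = 2.233 m·K/W
Q' = ΔT/ΣR = (282 °C − 21.6 °C)/2.233 = 117 W/m

Q' = 117 W/m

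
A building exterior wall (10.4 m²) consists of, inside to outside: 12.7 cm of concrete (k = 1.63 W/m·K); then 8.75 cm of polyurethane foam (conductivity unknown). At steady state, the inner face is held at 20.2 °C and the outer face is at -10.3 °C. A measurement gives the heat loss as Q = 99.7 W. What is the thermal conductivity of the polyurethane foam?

ΣR = ΔT/Q = |20.2 − -10.3|/99.7 = 0.3059 K/W
Known resistances:
  R_concrete = L/(kA) = 0.127/(1.63·10.4) = 0.007492 K/W
R_polyurethane foam = ΣR − ΣR_known = 0.3059 − 0.007492 = 0.2984 K/W
L/(kA) = 0.2984 ⇒ k = 0.0875/(0.2984·10.4) = 0.0282 W/m·K

k = 0.0282 W/m·K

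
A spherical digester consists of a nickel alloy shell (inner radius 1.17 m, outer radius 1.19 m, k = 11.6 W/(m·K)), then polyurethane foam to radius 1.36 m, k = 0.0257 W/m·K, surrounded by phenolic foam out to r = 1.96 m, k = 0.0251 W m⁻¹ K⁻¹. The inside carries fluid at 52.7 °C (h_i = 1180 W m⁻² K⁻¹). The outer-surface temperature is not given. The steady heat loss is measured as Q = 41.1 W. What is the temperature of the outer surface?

Series resistances:
  R_conv,in = 1/(4πr²h) = 1/(4π·1.17²·1180) = 4.926×10^-5 K/W
  R_nickel alloy = (1/1.17 − 1/1.19)/(4πk) = 0.01436/(4π·11.6) = 9.854×10^-5 K/W
  R_polyurethane foam = (1/1.19 − 1/1.36)/(4πk) = 0.1050/(4π·0.0257) = 0.3253 K/W
  R_phenolic foam = (1/1.36 − 1/1.96)/(4πk) = 0.2251/(4π·0.0251) = 0.7136 K/W
ΣR = 1.039 K/W
ΔT = Q·ΣR = 41.1 × 1.039 = 42.70 K
Heat flows outward, so T_out = T_in − ΔT = 52.7 − 42.70 = 10.00 °C

T_out = 10.00 °C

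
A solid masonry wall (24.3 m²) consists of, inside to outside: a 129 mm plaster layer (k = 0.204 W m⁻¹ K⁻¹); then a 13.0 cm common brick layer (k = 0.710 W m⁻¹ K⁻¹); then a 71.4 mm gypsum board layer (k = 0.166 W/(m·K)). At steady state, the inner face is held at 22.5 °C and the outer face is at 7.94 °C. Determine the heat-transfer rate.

Q = 284 W

Series thermal resistances, inner to outer:
  R_plaster = L/(kA) = 0.129/(0.204·24.3) = 0.02602 K/W
  R_common brick = L/(kA) = 0.130/(0.710·24.3) = 0.007535 K/W
  R_gypsum board = L/(kA) = 0.0714/(0.166·24.3) = 0.01770 K/W
ΣR = 0.02602 + 0.007535 + 0.01770 = 0.05126 K/W
Q = ΔT/ΣR = (22.5 °C − 7.94 °C)/0.05126 = 284 W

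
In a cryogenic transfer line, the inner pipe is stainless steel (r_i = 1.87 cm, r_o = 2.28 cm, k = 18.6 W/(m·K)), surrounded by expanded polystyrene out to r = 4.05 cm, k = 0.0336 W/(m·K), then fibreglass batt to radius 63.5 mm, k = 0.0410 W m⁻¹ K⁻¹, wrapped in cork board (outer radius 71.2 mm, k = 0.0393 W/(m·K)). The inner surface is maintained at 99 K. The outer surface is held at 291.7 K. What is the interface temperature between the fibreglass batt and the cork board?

Treat each layer as a resistance in series:
  R'_stainless steel = ln(0.0228/0.0187)/(2πk) = 0.1982/(2π·18.6) = 0.001696 m·K/W
  R'_expanded polystyrene = ln(0.0405/0.0228)/(2πk) = 0.5745/(2π·0.0336) = 2.721 m·K/W
  R'_fibreglass batt = ln(0.0635/0.0405)/(2πk) = 0.4497/(2π·0.0410) = 1.746 m·K/W
  R'_cork board = ln(0.0712/0.0635)/(2πk) = 0.1145/(2π·0.0393) = 0.4635 m·K/W
ΣR = 0.001696 + 2.721 + 1.746 + 0.4635 = 4.932 m·K/W
Q' = ΔT/ΣR = (99 K − 291.7 K)/4.932 = -39.07 W/m
From the inner boundary to the fibreglass batt/cork board interface, ΣR_partial = 4.469 m·K/W.
T_interface = T_in − Q'·ΣR_partial = 99 K − (-39.07)(4.469) = 273.6 K

T = 273.6 K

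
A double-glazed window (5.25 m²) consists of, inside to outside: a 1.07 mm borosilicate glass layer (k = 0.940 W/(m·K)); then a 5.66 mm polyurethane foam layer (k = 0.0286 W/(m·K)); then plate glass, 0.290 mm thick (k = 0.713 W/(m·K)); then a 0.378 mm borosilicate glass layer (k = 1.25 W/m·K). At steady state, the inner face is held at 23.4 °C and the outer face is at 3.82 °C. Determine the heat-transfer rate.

Q = 515 W

Resistance network (inner→outer):
  R_borosilicate glass = L/(kA) = 0.00107/(0.940·5.25) = 2.168×10^-4 K/W
  R_polyurethane foam = L/(kA) = 0.00566/(0.0286·5.25) = 0.03770 K/W
  R_plate glass = L/(kA) = 2.90×10^-4/(0.713·5.25) = 7.747×10^-5 K/W
  R_borosilicate glass = L/(kA) = 3.78×10^-4/(1.25·5.25) = 5.760×10^-5 K/W
ΣR = 2.168×10^-4 + 0.03770 + 7.747×10^-5 + 5.760×10^-5 = 0.03805 K/W
Q = ΔT/ΣR = (23.4 °C − 3.82 °C)/0.03805 = 515 W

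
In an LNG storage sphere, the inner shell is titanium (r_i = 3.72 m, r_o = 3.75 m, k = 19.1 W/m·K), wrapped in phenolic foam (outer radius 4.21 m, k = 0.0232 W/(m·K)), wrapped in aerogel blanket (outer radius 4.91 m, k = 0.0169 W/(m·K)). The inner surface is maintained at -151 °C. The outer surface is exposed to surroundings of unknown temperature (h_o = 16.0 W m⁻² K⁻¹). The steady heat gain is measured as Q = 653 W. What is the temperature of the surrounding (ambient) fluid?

T_out = 18.5 °C

Series resistances:
  R_titanium = (1/3.72 − 1/3.75)/(4πk) = 0.002151/(4π·19.1) = 8.960×10^-6 K/W
  R_phenolic foam = (1/3.75 − 1/4.21)/(4πk) = 0.02914/(4π·0.0232) = 0.09994 K/W
  R_aerogel blanket = (1/4.21 − 1/4.91)/(4πk) = 0.03386/(4π·0.0169) = 0.1595 K/W
  R_conv,out = 1/(4πr²h) = 1/(4π·4.91²·16.0) = 2.063×10^-4 K/W
ΣR = 0.2596 K/W
ΔT = Q·ΣR = 653 × 0.2596 = 169.5 K
Heat flows inward, so T_out = T_in + ΔT = -151 + 169.5 = 18.5 °C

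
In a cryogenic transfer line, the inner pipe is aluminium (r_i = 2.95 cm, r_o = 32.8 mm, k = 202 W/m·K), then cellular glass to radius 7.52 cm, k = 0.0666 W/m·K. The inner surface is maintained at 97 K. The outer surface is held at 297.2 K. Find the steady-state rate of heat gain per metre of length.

Q' = 101 W/m

Series thermal resistances, inner to outer:
  R'_aluminium = ln(0.0328/0.0295)/(2πk) = 0.1060/(2π·202) = 8.355×10^-5 m·K/W
  R'_cellular glass = ln(0.0752/0.0328)/(2πk) = 0.8297/(2π·0.0666) = 1.983 m·K/W
ΣR = 8.355×10^-5 + 1.983 = 1.983 m·K/W
Q' = ΔT/ΣR = (97 K − 297.2 K)/1.983 = -101 W/m
(Negative Q' ⇒ heat flows inward; heat gain = 101 W/m.)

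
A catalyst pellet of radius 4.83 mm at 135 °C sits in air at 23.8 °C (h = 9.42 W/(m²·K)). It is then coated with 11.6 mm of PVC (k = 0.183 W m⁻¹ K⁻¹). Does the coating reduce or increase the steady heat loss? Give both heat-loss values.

increases: 0.307 → 1.17 W

Critical radius for a sphere: r_cr = 2k/h = 0.0389 m = 3.89 cm.
Outer radius after coating: r₂ = 0.00483 + 0.0116 = 0.01643 m.
Since r₁ < r_cr and r₂ ≤ r_cr, the coating moves toward the maximum at r_cr — heat loss rises.
Bare: R = 1/(4πr₁²h) = 362.1 K/W; Q = 111.2/362.1 = 0.307 W.
Coated: R = R_cond + R_conv = 94.86 K/W; Q = 111.2/94.86 = 1.17 W.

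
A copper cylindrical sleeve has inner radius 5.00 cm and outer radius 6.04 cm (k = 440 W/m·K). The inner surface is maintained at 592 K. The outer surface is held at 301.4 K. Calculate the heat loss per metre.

Q' = 4250 kW/m

Q' = 2πk·ΔT/ln(r₂/r₁) = 2π × 440 × 290.6 / ln(0.0604/0.0500) = 4.25×10^6 W/m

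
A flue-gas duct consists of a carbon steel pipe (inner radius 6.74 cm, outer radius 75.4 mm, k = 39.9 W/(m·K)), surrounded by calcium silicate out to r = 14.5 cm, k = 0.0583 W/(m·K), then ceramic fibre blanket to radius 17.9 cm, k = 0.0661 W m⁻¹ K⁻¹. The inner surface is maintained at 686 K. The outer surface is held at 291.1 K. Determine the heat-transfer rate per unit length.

Series thermal resistances, inner to outer:
  R'_carbon steel = ln(0.0754/0.0674)/(2πk) = 0.1122/(2π·39.9) = 4.474×10^-4 m·K/W
  R'_calcium silicate = ln(0.145/0.0754)/(2πk) = 0.6539/(2π·0.0583) = 1.785 m·K/W
  R'_ceramic fibre blanket = ln(0.179/0.145)/(2πk) = 0.2107/(2π·0.0661) = 0.5072 m·K/W
ΣR = 4.474×10^-4 + 1.785 + 0.5072 = 2.293 m·K/W
Q' = ΔT/ΣR = (686 K − 291.1 K)/2.293 = 172 W/m

Q' = 172 W/m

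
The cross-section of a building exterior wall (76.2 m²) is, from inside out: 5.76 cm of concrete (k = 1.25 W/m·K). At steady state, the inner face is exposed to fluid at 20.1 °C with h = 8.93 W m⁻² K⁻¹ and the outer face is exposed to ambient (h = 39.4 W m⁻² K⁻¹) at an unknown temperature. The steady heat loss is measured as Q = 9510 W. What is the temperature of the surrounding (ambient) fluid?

T_out = -2.79 °C

Series resistances:
  R_conv,in = 1/(hA) = 1/(8.93·76.2) = 0.001470 K/W
  R_concrete = L/(kA) = 0.0576/(1.25·76.2) = 6.047×10^-4 K/W
  R_conv,out = 1/(hA) = 1/(39.4·76.2) = 3.331×10^-4 K/W
ΣR = 0.002407 K/W
ΔT = Q·ΣR = 9510 × 0.002407 = 22.89 K
Heat flows outward, so T_out = T_in − ΔT = 20.1 − 22.89 = -2.79 °C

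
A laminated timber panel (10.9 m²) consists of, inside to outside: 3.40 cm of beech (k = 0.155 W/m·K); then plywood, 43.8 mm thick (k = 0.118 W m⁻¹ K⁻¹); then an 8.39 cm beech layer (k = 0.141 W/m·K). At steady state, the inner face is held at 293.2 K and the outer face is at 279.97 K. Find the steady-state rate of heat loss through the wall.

Series thermal resistances, inner to outer:
  R_beech = L/(kA) = 0.0340/(0.155·10.9) = 0.02012 K/W
  R_plywood = L/(kA) = 0.0438/(0.118·10.9) = 0.03405 K/W
  R_beech = L/(kA) = 0.0839/(0.141·10.9) = 0.05459 K/W
ΣR = 0.02012 + 0.03405 + 0.05459 = 0.1088 K/W
Q = ΔT/ΣR = (293.2 K − 279.97 K)/0.1088 = 122 W

Q = 122 W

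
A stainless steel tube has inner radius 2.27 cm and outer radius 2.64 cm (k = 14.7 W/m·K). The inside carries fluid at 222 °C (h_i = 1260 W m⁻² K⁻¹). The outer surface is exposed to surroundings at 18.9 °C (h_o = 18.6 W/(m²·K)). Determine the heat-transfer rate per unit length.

Treat each layer as a resistance in series:
  R'_conv,in = 1/(2πr h) = 1/(2π·0.0227·1260) = 0.005564 m·K/W
  R'_stainless steel = ln(0.0264/0.0227)/(2πk) = 0.1510/(2π·14.7) = 0.001635 m·K/W
  R'_conv,out = 1/(2πr h) = 1/(2π·0.0264·18.6) = 0.3241 m·K/W
ΣR = 0.005564 + 0.001635 + 0.3241 = 0.3313 m·K/W
Q' = ΔT/ΣR = (222 °C − 18.9 °C)/0.3313 = 613 W/m

Q' = 613 W/m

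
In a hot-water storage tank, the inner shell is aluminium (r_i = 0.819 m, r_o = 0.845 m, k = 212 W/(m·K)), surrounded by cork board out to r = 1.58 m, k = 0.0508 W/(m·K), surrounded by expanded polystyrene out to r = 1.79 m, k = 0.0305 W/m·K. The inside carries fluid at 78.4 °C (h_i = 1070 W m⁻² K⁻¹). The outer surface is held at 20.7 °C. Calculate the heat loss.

Resistance network (inner→outer):
  R_conv,in = 1/(4πr²h) = 1/(4π·0.819²·1070) = 1.109×10^-4 K/W
  R_aluminium = (1/0.819 − 1/0.845)/(4πk) = 0.03757/(4π·212) = 1.410×10^-5 K/W
  R_cork board = (1/0.845 − 1/1.58)/(4πk) = 0.5505/(4π·0.0508) = 0.8624 K/W
  R_expanded polystyrene = (1/1.58 − 1/1.79)/(4πk) = 0.07425/(4π·0.0305) = 0.1937 K/W
ΣR = 1.109×10^-4 + 1.410×10^-5 + 0.8624 + 0.1937 = 1.056 K/W
Q = ΔT/ΣR = (78.4 °C − 20.7 °C)/1.056 = 54.6 W

Q = 54.6 W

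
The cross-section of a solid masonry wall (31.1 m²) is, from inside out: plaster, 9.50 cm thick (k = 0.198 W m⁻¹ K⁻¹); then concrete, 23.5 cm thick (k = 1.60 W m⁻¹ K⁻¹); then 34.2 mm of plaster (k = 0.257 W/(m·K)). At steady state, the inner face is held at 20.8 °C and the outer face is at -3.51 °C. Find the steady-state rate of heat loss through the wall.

Series thermal resistances, inner to outer:
  R_plaster = L/(kA) = 0.0950/(0.198·31.1) = 0.01543 K/W
  R_concrete = L/(kA) = 0.235/(1.60·31.1) = 0.004723 K/W
  R_plaster = L/(kA) = 0.0342/(0.257·31.1) = 0.004279 K/W
ΣR = 0.01543 + 0.004723 + 0.004279 = 0.02443 K/W
Q = ΔT/ΣR = (20.8 °C − -3.51 °C)/0.02443 = 995 W

Q = 995 W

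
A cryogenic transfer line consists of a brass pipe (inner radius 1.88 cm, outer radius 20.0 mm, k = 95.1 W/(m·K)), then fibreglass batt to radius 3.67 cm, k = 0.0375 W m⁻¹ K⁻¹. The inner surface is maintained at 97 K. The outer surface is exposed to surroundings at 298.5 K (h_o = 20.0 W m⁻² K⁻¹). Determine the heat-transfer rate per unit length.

Q' = 72.1 W/m

Resistance network (inner→outer):
  R'_brass = ln(0.0200/0.0188)/(2πk) = 0.06188/(2π·95.1) = 1.036×10^-4 m·K/W
  R'_fibreglass batt = ln(0.0367/0.0200)/(2πk) = 0.6070/(2π·0.0375) = 2.576 m·K/W
  R'_conv,out = 1/(2πr h) = 1/(2π·0.0367·20.0) = 0.2168 m·K/W
ΣR = 1.036×10^-4 + 2.576 + 0.2168 = 2.793 m·K/W
Q' = ΔT/ΣR = (97 K − 298.5 K)/2.793 = -72.1 W/m
(Negative Q' ⇒ heat flows inward; heat gain = 72.1 W/m.)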